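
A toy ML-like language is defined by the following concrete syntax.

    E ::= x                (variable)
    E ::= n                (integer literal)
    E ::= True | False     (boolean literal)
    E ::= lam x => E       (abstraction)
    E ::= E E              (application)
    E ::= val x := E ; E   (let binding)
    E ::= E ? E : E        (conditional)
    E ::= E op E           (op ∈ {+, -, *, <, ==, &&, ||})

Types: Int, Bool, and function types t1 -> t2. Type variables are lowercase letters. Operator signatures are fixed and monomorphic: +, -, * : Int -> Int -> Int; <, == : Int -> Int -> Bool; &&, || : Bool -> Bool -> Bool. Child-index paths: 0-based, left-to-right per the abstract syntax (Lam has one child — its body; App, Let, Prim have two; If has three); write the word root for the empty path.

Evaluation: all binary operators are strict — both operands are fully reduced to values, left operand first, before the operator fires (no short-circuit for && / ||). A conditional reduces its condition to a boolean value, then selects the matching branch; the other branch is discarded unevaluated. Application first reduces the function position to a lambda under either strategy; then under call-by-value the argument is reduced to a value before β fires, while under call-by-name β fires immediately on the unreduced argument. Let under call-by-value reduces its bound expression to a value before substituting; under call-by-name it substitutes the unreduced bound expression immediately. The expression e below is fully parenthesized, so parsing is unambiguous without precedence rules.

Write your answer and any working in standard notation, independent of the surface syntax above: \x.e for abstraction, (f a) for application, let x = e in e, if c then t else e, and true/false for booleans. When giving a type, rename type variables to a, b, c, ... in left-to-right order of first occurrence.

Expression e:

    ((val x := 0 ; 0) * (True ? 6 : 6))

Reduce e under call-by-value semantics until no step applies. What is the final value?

Trace:
step 0: ((let x = 0 in 0) * (if true then 6 else 6))
step 1: [let@0] (0 * (if true then 6 else 6))
step 2: [if@1] (0 * 6)
step 3: [delta@root] 0

Answer: 0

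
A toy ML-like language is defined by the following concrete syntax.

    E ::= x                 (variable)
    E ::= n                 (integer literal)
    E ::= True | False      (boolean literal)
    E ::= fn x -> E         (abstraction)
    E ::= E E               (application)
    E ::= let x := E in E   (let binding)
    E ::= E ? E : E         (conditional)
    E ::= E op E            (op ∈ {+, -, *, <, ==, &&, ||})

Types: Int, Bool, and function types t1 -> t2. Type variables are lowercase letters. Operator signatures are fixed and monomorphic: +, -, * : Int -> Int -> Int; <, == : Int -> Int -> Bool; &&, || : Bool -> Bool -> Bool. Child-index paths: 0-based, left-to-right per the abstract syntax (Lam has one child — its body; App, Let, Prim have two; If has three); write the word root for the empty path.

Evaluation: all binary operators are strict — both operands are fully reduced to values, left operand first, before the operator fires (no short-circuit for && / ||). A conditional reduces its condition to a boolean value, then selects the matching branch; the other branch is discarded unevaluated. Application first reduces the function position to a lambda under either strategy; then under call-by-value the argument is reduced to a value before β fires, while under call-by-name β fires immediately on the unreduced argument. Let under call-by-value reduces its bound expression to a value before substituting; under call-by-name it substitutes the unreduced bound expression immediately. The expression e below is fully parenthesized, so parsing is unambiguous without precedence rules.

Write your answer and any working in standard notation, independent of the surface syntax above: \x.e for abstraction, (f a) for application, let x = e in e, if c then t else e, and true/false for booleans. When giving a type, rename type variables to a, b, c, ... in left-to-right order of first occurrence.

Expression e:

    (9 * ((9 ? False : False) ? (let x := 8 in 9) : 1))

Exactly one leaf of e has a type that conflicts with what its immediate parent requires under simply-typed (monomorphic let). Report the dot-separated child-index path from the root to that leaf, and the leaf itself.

Answer: 1.0.0 : 9

Trace:
  unify Int ~ Int
  unify Int ~ Bool
  FAIL: mismatch Int ~ Bool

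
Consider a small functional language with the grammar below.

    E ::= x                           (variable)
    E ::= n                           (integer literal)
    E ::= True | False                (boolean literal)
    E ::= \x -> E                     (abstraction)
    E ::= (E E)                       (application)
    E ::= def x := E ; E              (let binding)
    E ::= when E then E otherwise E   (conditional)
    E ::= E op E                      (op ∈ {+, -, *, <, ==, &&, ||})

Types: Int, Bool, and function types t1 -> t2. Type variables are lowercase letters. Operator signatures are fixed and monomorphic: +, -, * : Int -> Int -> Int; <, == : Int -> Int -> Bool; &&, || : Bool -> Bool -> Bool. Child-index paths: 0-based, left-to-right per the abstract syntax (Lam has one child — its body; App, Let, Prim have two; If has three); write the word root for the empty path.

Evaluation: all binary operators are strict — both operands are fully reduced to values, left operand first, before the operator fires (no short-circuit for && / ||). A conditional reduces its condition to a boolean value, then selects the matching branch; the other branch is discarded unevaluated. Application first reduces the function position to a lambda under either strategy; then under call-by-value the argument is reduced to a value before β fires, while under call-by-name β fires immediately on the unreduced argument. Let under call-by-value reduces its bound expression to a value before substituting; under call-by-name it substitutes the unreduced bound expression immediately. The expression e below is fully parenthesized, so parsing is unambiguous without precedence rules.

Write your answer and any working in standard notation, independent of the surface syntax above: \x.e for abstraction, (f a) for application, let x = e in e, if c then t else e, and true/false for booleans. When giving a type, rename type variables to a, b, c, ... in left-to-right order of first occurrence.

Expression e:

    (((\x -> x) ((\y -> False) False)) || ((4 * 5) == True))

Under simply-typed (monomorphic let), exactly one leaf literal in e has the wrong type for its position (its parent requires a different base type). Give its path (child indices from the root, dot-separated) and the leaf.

Answer: 1.1 : true

Derivation:
x : a
\x._ : a -> a
\y._ : b -> Bool
  unify b -> Bool ~ Bool -> c
  unify b ~ Bool
  unify Bool ~ c
_ _ : Bool
  unify a -> a ~ Bool -> d
  unify a ~ Bool
  unify Bool ~ d
_ _ : Bool
  unify Bool ~ Bool
  unify Int ~ Int
  unify Int ~ Int
  unify Int ~ Int
  unify Bool ~ Int
  FAIL: mismatch Bool ~ Int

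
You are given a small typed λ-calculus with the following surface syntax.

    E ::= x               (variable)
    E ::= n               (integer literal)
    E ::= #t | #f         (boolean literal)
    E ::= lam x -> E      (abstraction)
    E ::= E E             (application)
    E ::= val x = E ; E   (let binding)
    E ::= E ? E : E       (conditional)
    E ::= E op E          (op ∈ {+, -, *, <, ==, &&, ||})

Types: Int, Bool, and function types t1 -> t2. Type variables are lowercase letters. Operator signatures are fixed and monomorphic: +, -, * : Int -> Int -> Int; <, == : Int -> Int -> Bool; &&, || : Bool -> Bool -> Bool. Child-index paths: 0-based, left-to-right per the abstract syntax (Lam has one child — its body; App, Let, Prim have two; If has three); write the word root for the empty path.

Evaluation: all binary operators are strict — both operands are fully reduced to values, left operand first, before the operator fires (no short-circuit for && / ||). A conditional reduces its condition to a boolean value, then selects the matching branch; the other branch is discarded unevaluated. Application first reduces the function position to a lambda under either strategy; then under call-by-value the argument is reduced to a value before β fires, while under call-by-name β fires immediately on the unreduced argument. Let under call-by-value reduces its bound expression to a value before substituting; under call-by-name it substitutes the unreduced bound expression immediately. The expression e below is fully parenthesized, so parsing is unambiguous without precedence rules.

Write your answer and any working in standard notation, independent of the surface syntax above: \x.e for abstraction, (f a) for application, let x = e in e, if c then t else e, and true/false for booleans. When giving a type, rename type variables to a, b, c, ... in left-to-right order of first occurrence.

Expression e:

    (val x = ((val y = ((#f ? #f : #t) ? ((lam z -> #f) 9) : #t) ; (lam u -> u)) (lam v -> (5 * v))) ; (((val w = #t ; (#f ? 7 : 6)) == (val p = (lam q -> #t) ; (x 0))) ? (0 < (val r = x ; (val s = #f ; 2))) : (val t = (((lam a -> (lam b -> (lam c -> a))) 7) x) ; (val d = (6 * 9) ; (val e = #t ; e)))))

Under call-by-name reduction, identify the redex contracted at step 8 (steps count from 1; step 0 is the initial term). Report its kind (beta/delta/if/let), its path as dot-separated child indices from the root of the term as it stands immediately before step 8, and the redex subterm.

Trace:
step 0: (let x = ((let y = (if (if false then false else true) then ((\z.false) 9) else true) in (\u.u)) (\v.(5 * v))) in (if ((let w = true in (if false then 7 else 6)) == (let p = (\q.true) in (x 0))) then (0 < (let r = x in (let s = false in 2))) else (let t = (((\a.(\b.(\c.a))) 7) x) in (let d = (6 * 9) in (let e = true in e)))))
step 1: [let@root] (if ((let w = true in (if false then 7 else 6)) == (let p = (\q.true) in (((let y = (if (if false then false else true) then ((\z.false) 9) else true) in (\u.u)) (\v.(5 * v))) 0))) then (0 < (let r = ((let y = (if (if false then false else true) then ((\z.false) 9) else true) in (\u.u)) (\v.(5 * v))) in (let s = false in 2))) else (let t = (((\a.(\b.(\c.a))) 7) ((let y = (if (if false then false else true) then ((\z.false) 9) else true) in (\u.u)) (\v.(5 * v)))) in (let d = (6 * 9) in (let e = true in e))))
step 2: [let@0.0] (if ((if false then 7 else 6) == (let p = (\q.true) in (((let y = (if (if false then false else true) then ((\z.false) 9) else true) in (\u.u)) (\v.(5 * v))) 0))) then (0 < (let r = ((let y = (if (if false then false else true) then ((\z.false) 9) else true) in (\u.u)) (\v.(5 * v))) in (let s = false in 2))) else (let t = (((\a.(\b.(\c.a))) 7) ((let y = (if (if false then false else true) then ((\z.false) 9) else true) in (\u.u)) (\v.(5 * v)))) in (let d = (6 * 9) in (let e = true in e))))
step 3: [if@0.0] (if (6 == (let p = (\q.true) in (((let y = (if (if false then false else true) then ((\z.false) 9) else true) in (\u.u)) (\v.(5 * v))) 0))) then (0 < (let r = ((let y = (if (if false then false else true) then ((\z.false) 9) else true) in (\u.u)) (\v.(5 * v))) in (let s = false in 2))) else (let t = (((\a.(\b.(\c.a))) 7) ((let y = (if (if false then false else true) then ((\z.false) 9) else true) in (\u.u)) (\v.(5 * v)))) in (let d = (6 * 9) in (let e = true in e))))
step 4: [let@0.1] (if (6 == (((let y = (if (if false then false else true) then ((\z.false) 9) else true) in (\u.u)) (\v.(5 * v))) 0)) then (0 < (let r = ((let y = (if (if false then false else true) then ((\z.false) 9) else true) in (\u.u)) (\v.(5 * v))) in (let s = false in 2))) else (let t = (((\a.(\b.(\c.a))) 7) ((let y = (if (if false then false else true) then ((\z.false) 9) else true) in (\u.u)) (\v.(5 * v)))) in (let d = (6 * 9) in (let e = true in e))))
step 5: [let@0.1.0.0] (if (6 == (((\u.u) (\v.(5 * v))) 0)) then (0 < (let r = ((let y = (if (if false then false else true) then ((\z.false) 9) else true) in (\u.u)) (\v.(5 * v))) in (let s = false in 2))) else (let t = (((\a.(\b.(\c.a))) 7) ((let y = (if (if false then false else true) then ((\z.false) 9) else true) in (\u.u)) (\v.(5 * v)))) in (let d = (6 * 9) in (let e = true in e))))
step 6: [beta@0.1.0] (if (6 == ((\v.(5 * v)) 0)) then (0 < (let r = ((let y = (if (if false then false else true) then ((\z.false) 9) else true) in (\u.u)) (\v.(5 * v))) in (let s = false in 2))) else (let t = (((\a.(\b.(\c.a))) 7) ((let y = (if (if false then false else true) then ((\z.false) 9) else true) in (\u.u)) (\v.(5 * v)))) in (let d = (6 * 9) in (let e = true in e))))
step 7: [beta@0.1] (if (6 == (5 * 0)) then (0 < (let r = ((let y = (if (if false then false else true) then ((\z.false) 9) else true) in (\u.u)) (\v.(5 * v))) in (let s = false in 2))) else (let t = (((\a.(\b.(\c.a))) 7) ((let y = (if (if false then false else true) then ((\z.false) 9) else true) in (\u.u)) (\v.(5 * v)))) in (let d = (6 * 9) in (let e = true in e))))
step 8: [delta@0.1] (if (6 == 0) then (0 < (let r = ((let y = (if (if false then false else true) then ((\z.false) 9) else true) in (\u.u)) (\v.(5 * v))) in (let s = false in 2))) else (let t = (((\a.(\b.(\c.a))) 7) ((let y = (if (if false then false else true) then ((\z.false) 9) else true) in (\u.u)) (\v.(5 * v)))) in (let d = (6 * 9) in (let e = true in e))))

Answer: delta at 0.1 : (5 * 0)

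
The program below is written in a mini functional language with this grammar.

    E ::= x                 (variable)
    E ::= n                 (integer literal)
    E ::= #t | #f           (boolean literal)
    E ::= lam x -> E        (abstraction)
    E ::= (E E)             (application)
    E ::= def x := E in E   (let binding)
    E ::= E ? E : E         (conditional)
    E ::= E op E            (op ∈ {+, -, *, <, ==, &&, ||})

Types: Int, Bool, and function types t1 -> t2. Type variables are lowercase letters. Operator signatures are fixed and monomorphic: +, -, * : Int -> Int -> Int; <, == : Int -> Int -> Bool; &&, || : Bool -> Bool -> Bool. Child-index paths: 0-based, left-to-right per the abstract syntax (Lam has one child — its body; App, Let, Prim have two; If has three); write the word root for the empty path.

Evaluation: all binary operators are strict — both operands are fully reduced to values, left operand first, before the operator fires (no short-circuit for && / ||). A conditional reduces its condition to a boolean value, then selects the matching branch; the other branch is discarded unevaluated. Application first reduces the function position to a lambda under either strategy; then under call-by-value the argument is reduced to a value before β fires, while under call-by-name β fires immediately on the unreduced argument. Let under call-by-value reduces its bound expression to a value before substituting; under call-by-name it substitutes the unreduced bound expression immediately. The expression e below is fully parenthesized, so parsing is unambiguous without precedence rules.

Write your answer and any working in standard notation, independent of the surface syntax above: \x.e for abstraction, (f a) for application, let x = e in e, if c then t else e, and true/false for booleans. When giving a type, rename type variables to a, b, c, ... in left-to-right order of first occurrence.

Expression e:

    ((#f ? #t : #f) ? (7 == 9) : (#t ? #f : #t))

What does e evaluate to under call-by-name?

Working:
step 0: (if (if false then true else false) then (7 == 9) else (if true then false else true))
step 1: [if@0] (if false then (7 == 9) else (if true then false else true))
step 2: [if@root] (if true then false else true)
step 3: [if@root] false

Answer: false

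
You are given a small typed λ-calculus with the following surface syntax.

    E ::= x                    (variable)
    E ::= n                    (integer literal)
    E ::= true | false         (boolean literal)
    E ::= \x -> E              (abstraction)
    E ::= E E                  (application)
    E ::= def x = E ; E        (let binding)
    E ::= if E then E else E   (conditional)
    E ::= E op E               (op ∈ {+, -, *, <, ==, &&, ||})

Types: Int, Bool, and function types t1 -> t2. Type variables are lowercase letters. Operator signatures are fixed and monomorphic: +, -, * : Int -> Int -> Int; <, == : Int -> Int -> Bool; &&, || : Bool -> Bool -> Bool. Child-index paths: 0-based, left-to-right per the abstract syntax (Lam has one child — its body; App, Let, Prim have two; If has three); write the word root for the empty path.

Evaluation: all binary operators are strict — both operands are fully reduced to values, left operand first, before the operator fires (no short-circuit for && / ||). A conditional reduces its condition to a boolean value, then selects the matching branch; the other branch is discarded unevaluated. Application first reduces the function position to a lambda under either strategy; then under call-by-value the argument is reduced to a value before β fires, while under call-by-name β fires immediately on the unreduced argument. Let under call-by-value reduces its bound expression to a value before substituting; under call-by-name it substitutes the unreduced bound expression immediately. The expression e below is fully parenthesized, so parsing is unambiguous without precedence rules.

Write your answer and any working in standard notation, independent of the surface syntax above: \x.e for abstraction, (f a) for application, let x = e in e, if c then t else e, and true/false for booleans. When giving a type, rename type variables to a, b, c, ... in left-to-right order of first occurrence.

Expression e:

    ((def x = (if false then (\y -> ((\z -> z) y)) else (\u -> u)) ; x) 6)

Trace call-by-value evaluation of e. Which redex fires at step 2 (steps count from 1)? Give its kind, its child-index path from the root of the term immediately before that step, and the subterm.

Answer: let at 0 : (let x = (\u.u) in x)

Working:
step 0: ((let x = (if false then (\y.((\z.z) y)) else (\u.u)) in x) 6)
step 1: [if@0.0] ((let x = (\u.u) in x) 6)
step 2: [let@0] ((\u.u) 6)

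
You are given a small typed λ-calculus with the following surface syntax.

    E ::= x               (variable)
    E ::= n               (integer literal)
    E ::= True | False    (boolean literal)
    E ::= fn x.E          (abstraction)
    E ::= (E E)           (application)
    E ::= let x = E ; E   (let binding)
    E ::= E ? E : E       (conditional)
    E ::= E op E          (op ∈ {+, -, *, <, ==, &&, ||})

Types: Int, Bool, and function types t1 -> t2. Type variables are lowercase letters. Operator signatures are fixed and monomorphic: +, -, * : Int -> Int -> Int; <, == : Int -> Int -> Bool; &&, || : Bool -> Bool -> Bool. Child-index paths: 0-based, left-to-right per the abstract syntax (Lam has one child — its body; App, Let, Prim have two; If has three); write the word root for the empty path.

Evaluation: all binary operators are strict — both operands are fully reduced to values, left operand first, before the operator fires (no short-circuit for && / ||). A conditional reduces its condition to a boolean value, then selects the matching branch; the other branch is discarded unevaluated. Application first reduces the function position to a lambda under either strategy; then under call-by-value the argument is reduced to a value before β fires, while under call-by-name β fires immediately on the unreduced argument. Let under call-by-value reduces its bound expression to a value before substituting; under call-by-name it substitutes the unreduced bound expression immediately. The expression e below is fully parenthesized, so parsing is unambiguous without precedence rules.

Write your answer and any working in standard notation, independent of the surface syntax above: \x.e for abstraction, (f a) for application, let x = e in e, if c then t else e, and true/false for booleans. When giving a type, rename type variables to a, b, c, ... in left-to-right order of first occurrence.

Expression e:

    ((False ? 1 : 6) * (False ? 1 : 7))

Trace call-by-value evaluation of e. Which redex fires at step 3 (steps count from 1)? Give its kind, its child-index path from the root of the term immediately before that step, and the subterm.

Answer: delta at root : (6 * 7)

Working:
step 0: ((if false then 1 else 6) * (if false then 1 else 7))
step 1: [if@0] (6 * (if false then 1 else 7))
step 2: [if@1] (6 * 7)
step 3: [delta@root] 42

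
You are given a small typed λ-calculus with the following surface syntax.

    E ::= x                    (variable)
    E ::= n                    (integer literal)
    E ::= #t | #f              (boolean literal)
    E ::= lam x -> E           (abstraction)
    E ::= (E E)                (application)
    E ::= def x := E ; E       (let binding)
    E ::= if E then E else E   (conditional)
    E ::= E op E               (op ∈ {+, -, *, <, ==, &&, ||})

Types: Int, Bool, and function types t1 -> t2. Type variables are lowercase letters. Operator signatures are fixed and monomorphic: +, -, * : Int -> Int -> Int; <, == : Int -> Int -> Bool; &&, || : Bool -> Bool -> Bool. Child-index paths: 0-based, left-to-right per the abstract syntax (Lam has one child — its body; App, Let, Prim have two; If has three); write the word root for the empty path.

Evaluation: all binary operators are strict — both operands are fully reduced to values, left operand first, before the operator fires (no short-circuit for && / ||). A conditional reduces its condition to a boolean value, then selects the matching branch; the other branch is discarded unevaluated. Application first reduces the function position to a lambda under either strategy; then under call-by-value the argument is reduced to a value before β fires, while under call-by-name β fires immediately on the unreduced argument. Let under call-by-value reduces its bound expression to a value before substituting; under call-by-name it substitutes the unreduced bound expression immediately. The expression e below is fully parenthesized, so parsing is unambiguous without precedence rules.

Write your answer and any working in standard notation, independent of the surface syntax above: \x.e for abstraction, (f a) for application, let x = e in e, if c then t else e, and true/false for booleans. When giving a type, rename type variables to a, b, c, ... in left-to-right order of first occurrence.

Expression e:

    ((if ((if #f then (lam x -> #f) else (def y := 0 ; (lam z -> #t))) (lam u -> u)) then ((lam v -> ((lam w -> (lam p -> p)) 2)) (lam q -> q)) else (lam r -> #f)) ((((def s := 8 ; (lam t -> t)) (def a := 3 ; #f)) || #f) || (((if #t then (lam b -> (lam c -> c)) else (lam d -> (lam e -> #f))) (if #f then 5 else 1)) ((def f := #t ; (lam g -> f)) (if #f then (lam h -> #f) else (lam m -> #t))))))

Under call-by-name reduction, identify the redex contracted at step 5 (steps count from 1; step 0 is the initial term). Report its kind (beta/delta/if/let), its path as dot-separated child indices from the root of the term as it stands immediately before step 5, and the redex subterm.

Answer: beta at 0 : ((\v.((\w.(\p.p)) 2)) (\q.q))

Derivation:
step 0: ((if ((if false then (\x.false) else (let y = 0 in (\z.true))) (\u.u)) then ((\v.((\w.(\p.p)) 2)) (\q.q)) else (\r.false)) ((((let s = 8 in (\t.t)) (let a = 3 in false)) || false) || (((if true then (\b.(\c.c)) else (\d.(\e.false))) (if false then 5 else 1)) ((let f = true in (\g.f)) (if false then (\h.false) else (\m.true))))))
step 1: [if@0.0.0] ((if ((let y = 0 in (\z.true)) (\u.u)) then ((\v.((\w.(\p.p)) 2)) (\q.q)) else (\r.false)) ((((let s = 8 in (\t.t)) (let a = 3 in false)) || false) || (((if true then (\b.(\c.c)) else (\d.(\e.false))) (if false then 5 else 1)) ((let f = true in (\g.f)) (if false then (\h.false) else (\m.true))))))
step 2: [let@0.0.0] ((if ((\z.true) (\u.u)) then ((\v.((\w.(\p.p)) 2)) (\q.q)) else (\r.false)) ((((let s = 8 in (\t.t)) (let a = 3 in false)) || false) || (((if true then (\b.(\c.c)) else (\d.(\e.false))) (if false then 5 else 1)) ((let f = true in (\g.f)) (if false then (\h.false) else (\m.true))))))
step 3: [beta@0.0] ((if true then ((\v.((\w.(\p.p)) 2)) (\q.q)) else (\r.false)) ((((let s = 8 in (\t.t)) (let a = 3 in false)) || false) || (((if true then (\b.(\c.c)) else (\d.(\e.false))) (if false then 5 else 1)) ((let f = true in (\g.f)) (if false then (\h.false) else (\m.true))))))
step 4: [if@0] (((\v.((\w.(\p.p)) 2)) (\q.q)) ((((let s = 8 in (\t.t)) (let a = 3 in false)) || false) || (((if true then (\b.(\c.c)) else (\d.(\e.false))) (if false then 5 else 1)) ((let f = true in (\g.f)) (if false then (\h.false) else (\m.true))))))
step 5: [beta@0] (((\w.(\p.p)) 2) ((((let s = 8 in (\t.t)) (let a = 3 in false)) || false) || (((if true then (\b.(\c.c)) else (\d.(\e.false))) (if false then 5 else 1)) ((let f = true in (\g.f)) (if false then (\h.false) else (\m.true))))))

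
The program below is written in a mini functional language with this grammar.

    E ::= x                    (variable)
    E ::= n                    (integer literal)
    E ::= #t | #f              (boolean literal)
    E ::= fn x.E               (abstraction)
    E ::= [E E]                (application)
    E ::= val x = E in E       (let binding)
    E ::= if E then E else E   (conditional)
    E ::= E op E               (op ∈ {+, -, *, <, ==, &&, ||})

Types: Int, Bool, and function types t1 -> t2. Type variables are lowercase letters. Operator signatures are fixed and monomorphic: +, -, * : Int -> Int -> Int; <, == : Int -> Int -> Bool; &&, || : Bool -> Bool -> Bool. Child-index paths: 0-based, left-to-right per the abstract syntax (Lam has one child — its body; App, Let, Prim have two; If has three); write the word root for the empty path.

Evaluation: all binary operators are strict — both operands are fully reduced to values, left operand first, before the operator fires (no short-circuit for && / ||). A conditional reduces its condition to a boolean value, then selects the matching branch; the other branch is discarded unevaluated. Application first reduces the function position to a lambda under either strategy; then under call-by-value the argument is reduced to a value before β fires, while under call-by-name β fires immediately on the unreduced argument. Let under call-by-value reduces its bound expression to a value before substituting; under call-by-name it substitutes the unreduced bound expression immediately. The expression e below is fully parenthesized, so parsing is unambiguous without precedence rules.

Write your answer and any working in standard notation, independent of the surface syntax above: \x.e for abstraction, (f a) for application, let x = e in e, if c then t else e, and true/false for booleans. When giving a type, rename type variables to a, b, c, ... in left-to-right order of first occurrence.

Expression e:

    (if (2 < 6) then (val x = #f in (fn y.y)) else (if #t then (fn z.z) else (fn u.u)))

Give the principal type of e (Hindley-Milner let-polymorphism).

Derivation:
  unify Int ~ Int
  unify Int ~ Int
  unify Bool ~ Bool
let x : Bool
y : a
\y._ : a -> a
  unify Bool ~ Bool
z : b
\z._ : b -> b
u : c
\u._ : c -> c
  unify b -> b ~ c -> c
  unify b ~ c
  unify c ~ c
  unify a -> a ~ c -> c
  unify a ~ c
  unify c ~ c

Answer: a -> a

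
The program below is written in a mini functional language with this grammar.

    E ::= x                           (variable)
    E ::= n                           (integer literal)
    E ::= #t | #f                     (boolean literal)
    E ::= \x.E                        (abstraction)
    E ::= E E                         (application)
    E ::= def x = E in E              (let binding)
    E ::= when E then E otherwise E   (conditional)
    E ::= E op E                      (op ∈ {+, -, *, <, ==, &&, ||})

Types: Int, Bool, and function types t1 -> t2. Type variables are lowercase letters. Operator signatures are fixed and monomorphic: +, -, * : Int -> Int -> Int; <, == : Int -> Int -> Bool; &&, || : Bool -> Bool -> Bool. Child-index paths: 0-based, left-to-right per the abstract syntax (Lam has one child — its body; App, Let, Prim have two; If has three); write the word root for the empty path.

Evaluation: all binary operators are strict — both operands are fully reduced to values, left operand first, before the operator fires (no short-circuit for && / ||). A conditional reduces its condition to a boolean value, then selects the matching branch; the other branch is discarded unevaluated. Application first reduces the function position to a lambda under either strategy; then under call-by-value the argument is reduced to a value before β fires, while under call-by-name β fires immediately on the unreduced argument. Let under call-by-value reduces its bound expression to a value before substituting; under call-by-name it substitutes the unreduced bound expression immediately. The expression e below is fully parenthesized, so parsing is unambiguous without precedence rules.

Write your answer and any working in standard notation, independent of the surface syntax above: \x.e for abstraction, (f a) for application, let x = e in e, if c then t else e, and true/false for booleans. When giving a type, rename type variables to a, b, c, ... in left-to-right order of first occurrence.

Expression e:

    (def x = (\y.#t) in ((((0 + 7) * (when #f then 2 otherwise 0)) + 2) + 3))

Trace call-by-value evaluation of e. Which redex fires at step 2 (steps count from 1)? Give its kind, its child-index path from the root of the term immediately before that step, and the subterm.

Working:
step 0: (let x = (\y.true) in ((((0 + 7) * (if false then 2 else 0)) + 2) + 3))
step 1: [let@root] ((((0 + 7) * (if false then 2 else 0)) + 2) + 3)
step 2: [delta@0.0.0] (((7 * (if false then 2 else 0)) + 2) + 3)

Answer: delta at 0.0.0 : (0 + 7)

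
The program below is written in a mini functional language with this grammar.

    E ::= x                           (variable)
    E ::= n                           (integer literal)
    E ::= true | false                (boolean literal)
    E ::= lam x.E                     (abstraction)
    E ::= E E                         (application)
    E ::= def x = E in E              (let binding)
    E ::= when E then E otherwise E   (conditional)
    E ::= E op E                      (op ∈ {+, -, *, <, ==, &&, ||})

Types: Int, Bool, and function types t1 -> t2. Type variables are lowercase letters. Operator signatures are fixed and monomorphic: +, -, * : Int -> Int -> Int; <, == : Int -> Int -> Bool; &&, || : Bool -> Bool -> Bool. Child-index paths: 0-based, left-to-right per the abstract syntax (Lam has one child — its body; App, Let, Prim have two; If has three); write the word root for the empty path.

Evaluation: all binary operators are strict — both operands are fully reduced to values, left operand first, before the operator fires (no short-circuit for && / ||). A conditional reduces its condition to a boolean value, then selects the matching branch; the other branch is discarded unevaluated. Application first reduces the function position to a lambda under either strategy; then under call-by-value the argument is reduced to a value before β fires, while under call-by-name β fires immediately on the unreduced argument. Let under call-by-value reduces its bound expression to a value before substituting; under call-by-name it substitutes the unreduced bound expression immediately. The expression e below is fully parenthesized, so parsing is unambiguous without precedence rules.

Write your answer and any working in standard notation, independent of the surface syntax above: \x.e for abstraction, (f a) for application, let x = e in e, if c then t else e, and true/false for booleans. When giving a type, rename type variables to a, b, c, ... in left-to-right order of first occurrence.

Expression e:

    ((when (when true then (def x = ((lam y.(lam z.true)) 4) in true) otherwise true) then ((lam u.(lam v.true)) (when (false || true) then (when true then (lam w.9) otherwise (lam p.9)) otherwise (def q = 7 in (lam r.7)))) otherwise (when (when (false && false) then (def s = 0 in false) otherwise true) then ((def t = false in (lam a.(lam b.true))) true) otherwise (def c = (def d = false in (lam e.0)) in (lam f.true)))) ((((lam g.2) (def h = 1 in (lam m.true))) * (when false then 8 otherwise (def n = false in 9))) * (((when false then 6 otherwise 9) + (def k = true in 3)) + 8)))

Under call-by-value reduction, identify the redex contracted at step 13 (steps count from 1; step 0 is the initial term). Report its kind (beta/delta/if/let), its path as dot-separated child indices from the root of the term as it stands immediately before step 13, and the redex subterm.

Trace:
step 0: ((if (if true then (let x = ((\y.(\z.true)) 4) in true) else true) then ((\u.(\v.true)) (if (false || true) then (if true then (\w.9) else (\p.9)) else (let q = 7 in (\r.7)))) else (if (if (false && false) then (let s = 0 in false) else true) then ((let t = false in (\a.(\b.true))) true) else (let c = (let d = false in (\e.0)) in (\f.true)))) ((((\g.2) (let h = 1 in (\m.true))) * (if false then 8 else (let n = false in 9))) * (((if false then 6 else 9) + (let k = true in 3)) + 8)))
step 1: [if@0.0] ((if (let x = ((\y.(\z.true)) 4) in true) then ((\u.(\v.true)) (if (false || true) then (if true then (\w.9) else (\p.9)) else (let q = 7 in (\r.7)))) else (if (if (false && false) then (let s = 0 in false) else true) then ((let t = false in (\a.(\b.true))) true) else (let c = (let d = false in (\e.0)) in (\f.true)))) ((((\g.2) (let h = 1 in (\m.true))) * (if false then 8 else (let n = false in 9))) * (((if false then 6 else 9) + (let k = true in 3)) + 8)))
step 2: [beta@0.0.0] ((if (let x = (\z.true) in true) then ((\u.(\v.true)) (if (false || true) then (if true then (\w.9) else (\p.9)) else (let q = 7 in (\r.7)))) else (if (if (false && false) then (let s = 0 in false) else true) then ((let t = false in (\a.(\b.true))) true) else (let c = (let d = false in (\e.0)) in (\f.true)))) ((((\g.2) (let h = 1 in (\m.true))) * (if false then 8 else (let n = false in 9))) * (((if false then 6 else 9) + (let k = true in 3)) + 8)))
step 3: [let@0.0] ((if true then ((\u.(\v.true)) (if (false || true) then (if true then (\w.9) else (\p.9)) else (let q = 7 in (\r.7)))) else (if (if (false && false) then (let s = 0 in false) else true) then ((let t = false in (\a.(\b.true))) true) else (let c = (let d = false in (\e.0)) in (\f.true)))) ((((\g.2) (let h = 1 in (\m.true))) * (if false then 8 else (let n = false in 9))) * (((if false then 6 else 9) + (let k = true in 3)) + 8)))
step 4: [if@0] (((\u.(\v.true)) (if (false || true) then (if true then (\w.9) else (\p.9)) else (let q = 7 in (\r.7)))) ((((\g.2) (let h = 1 in (\m.true))) * (if false then 8 else (let n = false in 9))) * (((if false then 6 else 9) + (let k = true in 3)) + 8)))
step 5: [delta@0.1.0] (((\u.(\v.true)) (if true then (if true then (\w.9) else (\p.9)) else (let q = 7 in (\r.7)))) ((((\g.2) (let h = 1 in (\m.true))) * (if false then 8 else (let n = false in 9))) * (((if false then 6 else 9) + (let k = true in 3)) + 8)))
step 6: [if@0.1] (((\u.(\v.true)) (if true then (\w.9) else (\p.9))) ((((\g.2) (let h = 1 in (\m.true))) * (if false then 8 else (let n = false in 9))) * (((if false then 6 else 9) + (let k = true in 3)) + 8)))
step 7: [if@0.1] (((\u.(\v.true)) (\w.9)) ((((\g.2) (let h = 1 in (\m.true))) * (if false then 8 else (let n = false in 9))) * (((if false then 6 else 9) + (let k = true in 3)) + 8)))
step 8: [beta@0] ((\v.true) ((((\g.2) (let h = 1 in (\m.true))) * (if false then 8 else (let n = false in 9))) * (((if false then 6 else 9) + (let k = true in 3)) + 8)))
step 9: [let@1.0.0.1] ((\v.true) ((((\g.2) (\m.true)) * (if false then 8 else (let n = false in 9))) * (((if false then 6 else 9) + (let k = true in 3)) + 8)))
step 10: [beta@1.0.0] ((\v.true) ((2 * (if false then 8 else (let n = false in 9))) * (((if false then 6 else 9) + (let k = true in 3)) + 8)))
step 11: [if@1.0.1] ((\v.true) ((2 * (let n = false in 9)) * (((if false then 6 else 9) + (let k = true in 3)) + 8)))
step 12: [let@1.0.1] ((\v.true) ((2 * 9) * (((if false then 6 else 9) + (let k = true in 3)) + 8)))
step 13: [delta@1.0] ((\v.true) (18 * (((if false then 6 else 9) + (let k = true in 3)) + 8)))

Answer: delta at 1.0 : (2 * 9)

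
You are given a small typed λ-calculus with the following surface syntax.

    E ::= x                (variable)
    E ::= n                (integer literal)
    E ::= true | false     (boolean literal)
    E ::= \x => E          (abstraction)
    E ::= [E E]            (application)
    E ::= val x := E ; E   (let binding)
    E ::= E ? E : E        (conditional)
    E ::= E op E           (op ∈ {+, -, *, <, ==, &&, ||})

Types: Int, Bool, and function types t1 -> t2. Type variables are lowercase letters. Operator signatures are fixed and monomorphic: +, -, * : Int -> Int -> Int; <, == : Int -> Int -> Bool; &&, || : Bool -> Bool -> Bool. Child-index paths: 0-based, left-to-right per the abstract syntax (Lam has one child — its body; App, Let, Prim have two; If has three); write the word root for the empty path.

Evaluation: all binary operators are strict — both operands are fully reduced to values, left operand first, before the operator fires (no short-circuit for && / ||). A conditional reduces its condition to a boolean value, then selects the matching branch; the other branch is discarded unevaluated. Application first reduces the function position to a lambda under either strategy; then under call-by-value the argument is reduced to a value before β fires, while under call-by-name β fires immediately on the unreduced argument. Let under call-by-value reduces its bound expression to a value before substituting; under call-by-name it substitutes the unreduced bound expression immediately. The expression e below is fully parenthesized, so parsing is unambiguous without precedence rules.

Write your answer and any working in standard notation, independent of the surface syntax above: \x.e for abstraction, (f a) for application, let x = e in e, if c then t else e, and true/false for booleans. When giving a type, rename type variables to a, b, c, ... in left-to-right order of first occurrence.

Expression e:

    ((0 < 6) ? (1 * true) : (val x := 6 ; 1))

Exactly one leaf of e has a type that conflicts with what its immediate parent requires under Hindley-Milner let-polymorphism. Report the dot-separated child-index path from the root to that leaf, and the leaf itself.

Trace:
  unify Int ~ Int
  unify Int ~ Int
  unify Bool ~ Bool
  unify Int ~ Int
  unify Bool ~ Int
  FAIL: mismatch Bool ~ Int

Answer: 1.1 : true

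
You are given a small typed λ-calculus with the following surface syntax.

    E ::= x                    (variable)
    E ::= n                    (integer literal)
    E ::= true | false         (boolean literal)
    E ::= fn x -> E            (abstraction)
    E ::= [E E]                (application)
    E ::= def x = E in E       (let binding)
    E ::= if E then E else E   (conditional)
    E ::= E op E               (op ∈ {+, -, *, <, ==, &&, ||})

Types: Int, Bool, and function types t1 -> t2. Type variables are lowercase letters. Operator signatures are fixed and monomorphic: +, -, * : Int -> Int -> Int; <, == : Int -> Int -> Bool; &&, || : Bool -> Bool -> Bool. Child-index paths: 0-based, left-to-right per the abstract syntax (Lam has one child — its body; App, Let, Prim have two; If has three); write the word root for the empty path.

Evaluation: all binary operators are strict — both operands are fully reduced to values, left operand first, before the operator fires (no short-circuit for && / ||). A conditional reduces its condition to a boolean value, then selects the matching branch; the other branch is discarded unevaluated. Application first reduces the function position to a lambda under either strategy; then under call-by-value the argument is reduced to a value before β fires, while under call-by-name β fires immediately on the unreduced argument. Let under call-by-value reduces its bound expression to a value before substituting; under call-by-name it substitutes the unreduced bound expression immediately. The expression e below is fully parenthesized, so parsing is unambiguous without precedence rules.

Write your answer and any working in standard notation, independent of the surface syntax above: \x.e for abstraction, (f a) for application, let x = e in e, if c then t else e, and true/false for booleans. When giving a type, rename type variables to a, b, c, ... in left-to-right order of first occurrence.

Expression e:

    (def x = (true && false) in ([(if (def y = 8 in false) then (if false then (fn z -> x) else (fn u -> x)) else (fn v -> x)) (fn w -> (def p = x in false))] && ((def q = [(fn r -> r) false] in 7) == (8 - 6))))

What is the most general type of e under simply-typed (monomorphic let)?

Answer: Bool

Trace:
  unify Bool ~ Bool
  unify Bool ~ Bool
let x : Bool
let y : Int
  unify Bool ~ Bool
  unify Bool ~ Bool
x : Bool
\z._ : a -> Bool
x : Bool
\u._ : b -> Bool
  unify a -> Bool ~ b -> Bool
  unify a ~ b
  unify Bool ~ Bool
x : Bool
\v._ : c -> Bool
  unify b -> Bool ~ c -> Bool
  unify b ~ c
  unify Bool ~ Bool
x : Bool
let p : Bool
\w._ : d -> Bool
  unify c -> Bool ~ (d -> Bool) -> e
  unify c ~ d -> Bool
  unify Bool ~ e
_ _ : Bool
  unify Bool ~ Bool
r : f
\r._ : f -> f
  unify f -> f ~ Bool -> g
  unify f ~ Bool
  unify Bool ~ g
_ _ : Bool
let q : Bool
  unify Int ~ Int
  unify Int ~ Int
  unify Int ~ Int
  unify Int ~ Int
  unify Bool ~ Bool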